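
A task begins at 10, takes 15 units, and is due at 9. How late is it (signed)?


Completion = 10 + 15 = 25
Lateness = C - d = 25 - 9
= 16


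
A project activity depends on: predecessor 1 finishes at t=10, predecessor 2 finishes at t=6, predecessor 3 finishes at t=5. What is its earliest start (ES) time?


ES = max of all predecessor completion times
Predecessors: [10, 6, 5]
ES = max(10, 6, 5)
= 10


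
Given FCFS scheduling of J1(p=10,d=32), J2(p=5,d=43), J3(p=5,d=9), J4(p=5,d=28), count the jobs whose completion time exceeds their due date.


Completion vs due date:
  J1: C=10, d=32 → on time
  J2: C=15, d=43 → on time
  J3: C=20, d=9 → TARDY
  J4: C=25, d=28 → on time
Tardy jobs: J3
Count = 1


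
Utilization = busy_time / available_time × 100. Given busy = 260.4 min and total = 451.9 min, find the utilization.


Utilization = busy / total × 100
= 260.4 / 451.9 × 100
= 57.6%


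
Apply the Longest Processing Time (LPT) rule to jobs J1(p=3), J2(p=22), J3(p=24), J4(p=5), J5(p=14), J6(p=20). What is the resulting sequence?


LPT: sort by longest processing time first
  J3: p=24
  J2: p=22
  J6: p=20
  J5: p=14
  J4: p=5
  J1: p=3
Order: J3 → J2 → J6 → J5 → J4 → J1


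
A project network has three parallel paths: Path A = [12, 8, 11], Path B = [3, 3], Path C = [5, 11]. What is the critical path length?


Path A: 12 + 8 + 11 = 31
Path B: 3 + 3 = 6
Path C: 5 + 11 = 16
Critical path = longest = max(31, 6, 16)
= 31 (Path A)


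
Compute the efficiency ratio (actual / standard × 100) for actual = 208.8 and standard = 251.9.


Efficiency = (actual / standard) × 100
= (208.8 / 251.9) × 100
= 82.9%


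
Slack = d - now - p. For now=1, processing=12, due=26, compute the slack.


Slack = due - current_time - processing
= 26 - 1 - 12
= 13


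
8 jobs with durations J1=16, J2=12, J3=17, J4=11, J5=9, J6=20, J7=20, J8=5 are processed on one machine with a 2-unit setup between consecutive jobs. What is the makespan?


Makespan = Σ processing + (n-1) × setup
= (16 + 12 + 17 + 11 + 9 + 20 + 20 + 5) + (8-1)×2
= 110 + 14
= 124 time units


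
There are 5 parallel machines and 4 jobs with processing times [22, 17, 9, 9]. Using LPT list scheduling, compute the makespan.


Jobs (LPT sorted): [22, 17, 9, 9]
Machines: 5
  J=22 → Machine 1 (load: 0+22=22)
  J=17 → Machine 2 (load: 0+17=17)
  J=9 → Machine 3 (load: 0+9=9)
  J=9 → Machine 4 (load: 0+9=9)
Machine loads: [22, 17, 9, 9, 0]
Makespan = max = 22 time units


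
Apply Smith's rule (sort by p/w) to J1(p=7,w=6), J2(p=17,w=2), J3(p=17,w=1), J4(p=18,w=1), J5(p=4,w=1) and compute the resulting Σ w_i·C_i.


WSPT order (by p/w): J1 → J5 → J2 → J3 → J4
  J1: C=7, w·C=6×7=42
  J5: C=11, w·C=1×11=11
  J2: C=28, w·C=2×28=56
  J3: C=45, w·C=1×45=45
  J4: C=63, w·C=1×63=63
Σ w·C = 217
= 217


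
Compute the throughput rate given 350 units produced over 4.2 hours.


Throughput = units / time
= 350 / 4.2
= 83.3 units/hour


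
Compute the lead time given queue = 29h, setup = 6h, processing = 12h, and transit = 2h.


Lead time = queue + setup + processing + transit
= 29 + 6 + 12 + 2
= 49 hours


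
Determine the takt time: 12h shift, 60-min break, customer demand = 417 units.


Available = 12×60 - 60 = 660 min
Takt time = 660 / 417
= 1.58 min/unit


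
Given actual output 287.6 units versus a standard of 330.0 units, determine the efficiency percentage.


Efficiency = (actual / standard) × 100
= (287.6 / 330.0) × 100
= 87.2%


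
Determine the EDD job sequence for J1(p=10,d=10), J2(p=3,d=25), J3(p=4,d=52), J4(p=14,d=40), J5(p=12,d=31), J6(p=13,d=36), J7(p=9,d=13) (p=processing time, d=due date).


EDD: sort by earliest due date
  J1: d=10, p=10
  J7: d=13, p=9
  J2: d=25, p=3
  J5: d=31, p=12
  J6: d=36, p=13
  J4: d=40, p=14
  J3: d=52, p=4
Order: J1 → J7 → J2 → J5 → J6 → J4 → J3


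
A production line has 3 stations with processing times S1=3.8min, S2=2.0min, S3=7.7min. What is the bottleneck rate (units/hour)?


Bottleneck = longest station time
Station times: [3.8, 2.0, 7.7]
Max = 7.7 min
Rate = 60 / 7.7
= 7.79 units/hour (bottleneck: 7.7min)


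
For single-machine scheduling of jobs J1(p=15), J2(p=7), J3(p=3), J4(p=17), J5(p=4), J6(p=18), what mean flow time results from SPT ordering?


SPT order: J3 → J5 → J2 → J1 → J4 → J6
Completion times:
  J3: C=3
  J5: C=7
  J2: C=14
  J1: C=29
  J4: C=46
  J6: C=64
Sum = 163, n = 6
Mean flow = 163/6
= 27.17


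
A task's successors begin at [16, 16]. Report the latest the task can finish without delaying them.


LF = min of all successor start times
Successors start at: [16, 16]
LF = min(16, 16)
= 16


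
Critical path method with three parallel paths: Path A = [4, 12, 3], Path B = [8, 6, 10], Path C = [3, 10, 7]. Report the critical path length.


Path A: 4 + 12 + 3 = 19
Path B: 8 + 6 + 10 = 24
Path C: 3 + 10 + 7 = 20
Critical path = longest = max(19, 24, 20)
= 24 (Path B)


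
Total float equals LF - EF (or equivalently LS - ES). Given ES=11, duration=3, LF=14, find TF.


EF = ES + duration = 11 + 3 = 14
LS = LF - duration = 14 - 3 = 11
Total Float = LF - EF = 14 - 14
(or LS - ES = 11 - 11)
= 0


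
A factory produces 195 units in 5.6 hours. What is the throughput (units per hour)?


Throughput = units / time
= 195 / 5.6
= 34.8 units/hour


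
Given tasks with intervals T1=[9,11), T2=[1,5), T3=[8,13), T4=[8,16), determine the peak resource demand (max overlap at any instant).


Check each time point for overlaps:
  t=9: 3 tasks active (T1, T3, T4)
Max concurrent = 3


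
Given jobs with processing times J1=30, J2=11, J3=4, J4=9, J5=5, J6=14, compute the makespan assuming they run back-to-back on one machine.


Sequential makespan: sum all processing times
= 30 + 11 + 4 + 9 + 5 + 14
= 73 time units


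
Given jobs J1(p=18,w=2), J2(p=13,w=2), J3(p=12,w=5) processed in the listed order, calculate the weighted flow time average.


Completion times:
  J1: C=18, w×C=2×18=36
  J2: C=31, w×C=2×31=62
  J3: C=43, w×C=5×43=215
Sum w×C = 313
Sum w = 9
Weighted avg = 313/9
= 34.78


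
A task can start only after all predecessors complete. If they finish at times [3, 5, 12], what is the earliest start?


ES = max of all predecessor completion times
Predecessors: [3, 5, 12]
ES = max(3, 5, 12)
= 12


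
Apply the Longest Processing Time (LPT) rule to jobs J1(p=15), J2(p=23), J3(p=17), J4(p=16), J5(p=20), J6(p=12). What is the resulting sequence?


LPT: sort by longest processing time first
  J2: p=23
  J5: p=20
  J3: p=17
  J4: p=16
  J1: p=15
  J6: p=12
Order: J2 → J5 → J3 → J4 → J1 → J6


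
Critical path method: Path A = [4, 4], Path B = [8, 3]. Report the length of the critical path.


Path A: 4 + 4 = 8
Path B: 8 + 3 = 11
Critical path = longest = max(8, 11)
= 11 (Path B)


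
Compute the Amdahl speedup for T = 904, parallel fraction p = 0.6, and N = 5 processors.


Amdahl's law: T_p = T × ((1-p) + p/N)
= 904 × ((1-0.6) + 0.6/5)
= 904 × (0.40 + 0.1200)
= 904 × 0.5200
= 470.08
Speedup = 904/470.08
= 1.92×


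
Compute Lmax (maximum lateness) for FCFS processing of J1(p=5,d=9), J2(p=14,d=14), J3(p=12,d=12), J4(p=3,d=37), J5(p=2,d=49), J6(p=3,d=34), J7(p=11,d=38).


Lateness per job (L = C - d):
  J1: C=5, d=9, L=-4
  J2: C=19, d=14, L=5
  J3: C=31, d=12, L=19
  J4: C=34, d=37, L=-3
  J5: C=36, d=49, L=-13
  J6: C=39, d=34, L=5
  J7: C=50, d=38, L=12
Lmax = max(-4, 5, 19, -3, -13, 5, 12)
= 19


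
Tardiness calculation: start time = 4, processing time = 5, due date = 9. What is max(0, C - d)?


Completion = start + processing = 4 + 5 = 9
Tardiness = max(0, C - d) = max(0, 9 - 9)
= max(0, 0)
= 0


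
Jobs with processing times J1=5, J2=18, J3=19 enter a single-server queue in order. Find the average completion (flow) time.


Completion times:
  J1: completes at 5
  J2: completes at 23
  J3: completes at 42
Sum = 70
Average = 70/3
= 23.33


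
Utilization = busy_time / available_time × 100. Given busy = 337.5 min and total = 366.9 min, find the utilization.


Utilization = busy / total × 100
= 337.5 / 366.9 × 100
= 92.0%


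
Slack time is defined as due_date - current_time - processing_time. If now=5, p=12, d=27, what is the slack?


Slack = due - current_time - processing
= 27 - 5 - 12
= 10


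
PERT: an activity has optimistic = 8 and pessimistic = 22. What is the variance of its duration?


σ² = ((p - o) / 6)² = (p - o)² / 36
= (22 - 8)² / 36
= 14² / 36
= 196 / 36
= 5.4444


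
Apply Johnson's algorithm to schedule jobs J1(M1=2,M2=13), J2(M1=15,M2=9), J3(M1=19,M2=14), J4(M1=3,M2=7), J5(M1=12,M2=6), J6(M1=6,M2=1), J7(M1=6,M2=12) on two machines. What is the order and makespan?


Johnson's rule:
Group 1 (M1≤M2, sort by M1): ['J1', 'J4', 'J7']
Group 2 (M1>M2, sort desc M2): ['J3', 'J2', 'J5', 'J6']
Sequence: J1 → J4 → J7 → J3 → J2 → J5 → J6
Makespan calculation:
  J1: M1 done=2, M2 done=15
  J4: M1 done=5, M2 done=22
  J7: M1 done=11, M2 done=34
  J3: M1 done=30, M2 done=48
  J2: M1 done=45, M2 done=57
  J5: M1 done=57, M2 done=63
  J6: M1 done=63, M2 done=64
= Sequence: J1 → J4 → J7 → J3 → J2 → J5 → J6, Makespan: 64


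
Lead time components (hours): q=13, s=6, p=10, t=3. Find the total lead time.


Lead time = queue + setup + processing + transit
= 13 + 6 + 10 + 3
= 32 hours


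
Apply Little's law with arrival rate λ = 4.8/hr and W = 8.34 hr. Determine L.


Little's law: L = λ × W
= 4.8 × 8.34
= 40.03


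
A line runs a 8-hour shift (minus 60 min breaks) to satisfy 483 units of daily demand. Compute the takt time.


Available = 8×60 - 60 = 420 min
Takt time = 420 / 483
= 0.87 min/unit


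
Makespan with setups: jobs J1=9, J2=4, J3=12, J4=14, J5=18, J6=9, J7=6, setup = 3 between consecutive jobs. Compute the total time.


Makespan = Σ processing + (n-1) × setup
= (9 + 4 + 12 + 14 + 18 + 9 + 6) + (7-1)×3
= 72 + 18
= 90 time units


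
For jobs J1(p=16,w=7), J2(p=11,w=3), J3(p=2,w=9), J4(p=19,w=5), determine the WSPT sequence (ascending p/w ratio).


WSPT (Smith's rule): sort by p/w ascending
  J3: p/w = 2/9 = 0.222
  J1: p/w = 16/7 = 2.286
  J2: p/w = 11/3 = 3.667
  J4: p/w = 19/5 = 3.800
Order: J3 → J1 → J2 → J4


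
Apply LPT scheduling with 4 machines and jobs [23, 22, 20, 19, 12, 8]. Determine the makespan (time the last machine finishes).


Jobs (LPT sorted): [23, 22, 20, 19, 12, 8]
Machines: 4
  J=23 → Machine 1 (load: 0+23=23)
  J=22 → Machine 2 (load: 0+22=22)
  J=20 → Machine 3 (load: 0+20=20)
  J=19 → Machine 4 (load: 0+19=19)
  J=12 → Machine 4 (load: 19+12=31)
  J=8 → Machine 3 (load: 20+8=28)
Machine loads: [23, 22, 28, 31]
Makespan = max = 31 time units


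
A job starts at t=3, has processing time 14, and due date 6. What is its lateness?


Completion = 3 + 14 = 17
Lateness = C - d = 17 - 6
= 11


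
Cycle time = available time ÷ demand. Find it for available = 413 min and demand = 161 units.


Cycle time = available time / demand
= 413 / 161
= 2.57 min/unit


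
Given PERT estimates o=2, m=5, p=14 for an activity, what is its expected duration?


te = (o + 4m + p) / 6
= (2 + 4×5 + 14) / 6
= (2 + 20 + 14) / 6
= 36 / 6
= 6.00


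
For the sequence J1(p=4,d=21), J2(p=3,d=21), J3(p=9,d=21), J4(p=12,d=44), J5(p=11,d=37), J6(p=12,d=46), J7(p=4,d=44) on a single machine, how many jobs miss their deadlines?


Completion vs due date:
  J1: C=4, d=21 → on time
  J2: C=7, d=21 → on time
  J3: C=16, d=21 → on time
  J4: C=28, d=44 → on time
  J5: C=39, d=37 → TARDY
  J6: C=51, d=46 → TARDY
  J7: C=55, d=44 → TARDY
Tardy jobs: J5, J6, J7
Count = 3


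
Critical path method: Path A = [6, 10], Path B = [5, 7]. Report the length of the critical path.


Path A: 6 + 10 = 16
Path B: 5 + 7 = 12
Critical path = longest = max(16, 12)
= 16 (Path A)


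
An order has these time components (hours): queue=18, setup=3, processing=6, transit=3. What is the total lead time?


Lead time = queue + setup + processing + transit
= 18 + 3 + 6 + 3
= 30 hours


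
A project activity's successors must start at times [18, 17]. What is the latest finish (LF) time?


LF = min of all successor start times
Successors start at: [18, 17]
LF = min(18, 17)
= 17


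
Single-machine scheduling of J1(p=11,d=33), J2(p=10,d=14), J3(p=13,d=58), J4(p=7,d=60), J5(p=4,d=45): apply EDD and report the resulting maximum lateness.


EDD order: J2 → J1 → J5 → J3 → J4
Completion and lateness:
  J2: C=10, d=14, L=10-14=-4
  J1: C=21, d=33, L=21-33=-12
  J5: C=25, d=45, L=25-45=-20
  J3: C=38, d=58, L=38-58=-20
  J4: C=45, d=60, L=45-60=-15
Lmax = max(-4, -12, -20, -20, -15)
= -4


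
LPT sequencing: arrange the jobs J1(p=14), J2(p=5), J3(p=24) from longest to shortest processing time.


LPT: sort by longest processing time first
  J3: p=24
  J1: p=14
  J2: p=5
Order: J3 → J1 → J2


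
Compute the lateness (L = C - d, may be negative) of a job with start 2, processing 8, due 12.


Completion = 2 + 8 = 10
Lateness = C - d = 10 - 12
= -2


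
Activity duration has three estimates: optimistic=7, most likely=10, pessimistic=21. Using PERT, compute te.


te = (o + 4m + p) / 6
= (7 + 4×10 + 21) / 6
= (7 + 40 + 21) / 6
= 68 / 6
= 11.33


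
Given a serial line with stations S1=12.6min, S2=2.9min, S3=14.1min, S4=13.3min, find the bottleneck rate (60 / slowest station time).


Bottleneck = longest station time
Station times: [12.6, 2.9, 14.1, 13.3]
Max = 14.1 min
Rate = 60 / 14.1
= 4.26 units/hour (bottleneck: 14.1min)


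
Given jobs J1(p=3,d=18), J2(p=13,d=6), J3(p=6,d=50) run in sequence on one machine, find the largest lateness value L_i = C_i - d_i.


Lateness per job (L = C - d):
  J1: C=3, d=18, L=-15
  J2: C=16, d=6, L=10
  J3: C=22, d=50, L=-28
Lmax = max(-15, 10, -28)
= 10


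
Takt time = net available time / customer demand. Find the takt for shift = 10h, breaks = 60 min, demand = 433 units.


Available = 10×60 - 60 = 540 min
Takt time = 540 / 433
= 1.25 min/unit


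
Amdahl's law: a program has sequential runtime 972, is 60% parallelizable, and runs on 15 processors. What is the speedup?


Amdahl's law: T_p = T × ((1-p) + p/N)
= 972 × ((1-0.6) + 0.6/15)
= 972 × (0.40 + 0.0400)
= 972 × 0.4400
= 427.68
Speedup = 972/427.68
= 2.27×


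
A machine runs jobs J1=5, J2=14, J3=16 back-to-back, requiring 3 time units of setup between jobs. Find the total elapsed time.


Makespan = Σ processing + (n-1) × setup
= (5 + 14 + 16) + (3-1)×3
= 35 + 6
= 41 time units


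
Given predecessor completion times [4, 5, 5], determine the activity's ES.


ES = max of all predecessor completion times
Predecessors: [4, 5, 5]
ES = max(4, 5, 5)
= 5


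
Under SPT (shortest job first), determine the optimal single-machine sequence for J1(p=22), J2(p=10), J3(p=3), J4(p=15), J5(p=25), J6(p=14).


SPT: sort by shortest processing time
  J3: p=3
  J2: p=10
  J6: p=14
  J4: p=15
  J1: p=22
  J5: p=25
Order: J3 → J2 → J6 → J4 → J1 → J5


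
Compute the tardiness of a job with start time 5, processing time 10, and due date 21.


Completion = start + processing = 5 + 10 = 15
Tardiness = max(0, C - d) = max(0, 15 - 21)
= max(0, -6)
= 0


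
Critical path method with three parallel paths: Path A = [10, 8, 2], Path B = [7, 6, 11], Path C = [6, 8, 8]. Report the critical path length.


Path A: 10 + 8 + 2 = 20
Path B: 7 + 6 + 11 = 24
Path C: 6 + 8 + 8 = 22
Critical path = longest = max(20, 24, 22)
= 24 (Path B)


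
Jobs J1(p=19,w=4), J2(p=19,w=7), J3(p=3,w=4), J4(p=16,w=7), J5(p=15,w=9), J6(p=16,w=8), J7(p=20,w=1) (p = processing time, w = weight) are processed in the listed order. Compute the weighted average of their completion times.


Completion times:
  J1: C=19, w×C=4×19=76
  J2: C=38, w×C=7×38=266
  J3: C=41, w×C=4×41=164
  J4: C=57, w×C=7×57=399
  J5: C=72, w×C=9×72=648
  J6: C=88, w×C=8×88=704
  J7: C=108, w×C=1×108=108
Sum w×C = 2365
Sum w = 40
Weighted avg = 2365/40
= 59.12


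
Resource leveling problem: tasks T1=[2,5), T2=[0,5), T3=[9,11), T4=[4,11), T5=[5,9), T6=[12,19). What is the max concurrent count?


Check each time point for overlaps:
  t=4: 3 tasks active (T1, T2, T4)
Max concurrent = 3


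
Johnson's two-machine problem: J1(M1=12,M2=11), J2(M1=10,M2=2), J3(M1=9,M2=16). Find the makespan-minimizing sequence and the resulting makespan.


Johnson's rule:
Group 1 (M1≤M2, sort by M1): ['J3']
Group 2 (M1>M2, sort desc M2): ['J1', 'J2']
Sequence: J3 → J1 → J2
Makespan calculation:
  J3: M1 done=9, M2 done=25
  J1: M1 done=21, M2 done=36
  J2: M1 done=31, M2 done=38
= Sequence: J3 → J1 → J2, Makespan: 38


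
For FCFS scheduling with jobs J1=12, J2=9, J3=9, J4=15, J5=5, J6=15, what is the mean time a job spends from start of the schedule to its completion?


Completion times:
  J1: completes at 12
  J2: completes at 21
  J3: completes at 30
  J4: completes at 45
  J5: completes at 50
  J6: completes at 65
Sum = 223
Average = 223/6
= 37.17


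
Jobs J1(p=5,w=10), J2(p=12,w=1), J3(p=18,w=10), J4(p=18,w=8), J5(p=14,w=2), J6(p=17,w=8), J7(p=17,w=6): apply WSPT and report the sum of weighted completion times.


WSPT order (by p/w): J1 → J3 → J6 → J4 → J7 → J5 → J2
  J1: C=5, w·C=10×5=50
  J3: C=23, w·C=10×23=230
  J6: C=40, w·C=8×40=320
  J4: C=58, w·C=8×58=464
  J7: C=75, w·C=6×75=450
  J5: C=89, w·C=2×89=178
  J2: C=101, w·C=1×101=101
Σ w·C = 1793
= 1793


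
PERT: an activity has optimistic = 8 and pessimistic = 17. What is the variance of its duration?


σ² = ((p - o) / 6)² = (p - o)² / 36
= (17 - 8)² / 36
= 9² / 36
= 81 / 36
= 2.2500


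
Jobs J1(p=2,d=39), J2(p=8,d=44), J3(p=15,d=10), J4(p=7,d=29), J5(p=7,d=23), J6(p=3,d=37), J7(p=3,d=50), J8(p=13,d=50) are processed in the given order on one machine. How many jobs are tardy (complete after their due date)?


Completion vs due date:
  J1: C=2, d=39 → on time
  J2: C=10, d=44 → on time
  J3: C=25, d=10 → TARDY
  J4: C=32, d=29 → TARDY
  J5: C=39, d=23 → TARDY
  J6: C=42, d=37 → TARDY
  J7: C=45, d=50 → on time
  J8: C=58, d=50 → TARDY
Tardy jobs: J3, J4, J5, J6, J8
Count = 5


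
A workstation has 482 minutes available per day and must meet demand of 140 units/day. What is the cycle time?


Cycle time = available time / demand
= 482 / 140
= 3.44 min/unit


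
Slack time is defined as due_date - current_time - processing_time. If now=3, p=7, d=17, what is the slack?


Slack = due - current_time - processing
= 17 - 3 - 7
= 7


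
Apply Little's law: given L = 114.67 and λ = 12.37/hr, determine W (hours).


Little's law: L = λW → W = L / λ
= 114.67 / 12.37
= 9.27 hours


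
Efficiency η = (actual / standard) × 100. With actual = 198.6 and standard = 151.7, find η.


Efficiency = (actual / standard) × 100
= (198.6 / 151.7) × 100
= 130.9%


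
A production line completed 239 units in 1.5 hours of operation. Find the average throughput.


Throughput = units / time
= 239 / 1.5
= 159.3 units/hour


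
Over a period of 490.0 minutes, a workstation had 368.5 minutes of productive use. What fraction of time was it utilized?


Utilization = busy / total × 100
= 368.5 / 490.0 × 100
= 75.2%


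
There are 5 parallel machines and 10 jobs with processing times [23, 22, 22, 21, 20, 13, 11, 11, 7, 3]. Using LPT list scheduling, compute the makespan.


Jobs (LPT sorted): [23, 22, 22, 21, 20, 13, 11, 11, 7, 3]
Machines: 5
  J=23 → Machine 1 (load: 0+23=23)
  J=22 → Machine 2 (load: 0+22=22)
  J=22 → Machine 3 (load: 0+22=22)
  J=21 → Machine 4 (load: 0+21=21)
  J=20 → Machine 5 (load: 0+20=20)
  J=13 → Machine 5 (load: 20+13=33)
  J=11 → Machine 4 (load: 21+11=32)
  J=11 → Machine 2 (load: 22+11=33)
  J=7 → Machine 3 (load: 22+7=29)
  J=3 → Machine 1 (load: 23+3=26)
Machine loads: [26, 33, 29, 32, 33]
Makespan = max = 33 time units


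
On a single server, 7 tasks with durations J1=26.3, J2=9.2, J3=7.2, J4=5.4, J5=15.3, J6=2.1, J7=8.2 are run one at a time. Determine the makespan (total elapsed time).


Sequential makespan: sum all processing times
= 26.3 + 9.2 + 7.2 + 5.4 + 15.3 + 2.1 + 8.2
= 73.7 time units


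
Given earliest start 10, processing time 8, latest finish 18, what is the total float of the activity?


EF = ES + duration = 10 + 8 = 18
LS = LF - duration = 18 - 8 = 10
Total Float = LF - EF = 18 - 18
(or LS - ES = 10 - 10)
= 0


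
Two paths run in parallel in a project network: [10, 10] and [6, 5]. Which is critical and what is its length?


Path A: 10 + 10 = 20
Path B: 6 + 5 = 11
Critical path = longest = max(20, 11)
= 20 (Path A)


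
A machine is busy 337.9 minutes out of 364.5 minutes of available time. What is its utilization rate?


Utilization = busy / total × 100
= 337.9 / 364.5 × 100
= 92.7%


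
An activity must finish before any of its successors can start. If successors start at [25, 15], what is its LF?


LF = min of all successor start times
Successors start at: [25, 15]
LF = min(25, 15)
= 15


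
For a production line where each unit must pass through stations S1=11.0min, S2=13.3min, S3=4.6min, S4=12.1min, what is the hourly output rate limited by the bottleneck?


Bottleneck = longest station time
Station times: [11.0, 13.3, 4.6, 12.1]
Max = 13.3 min
Rate = 60 / 13.3
= 4.51 units/hour (bottleneck: 13.3min)


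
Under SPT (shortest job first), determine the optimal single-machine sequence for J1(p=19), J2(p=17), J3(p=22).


SPT: sort by shortest processing time
  J2: p=17
  J1: p=19
  J3: p=22
Order: J2 → J1 → J3


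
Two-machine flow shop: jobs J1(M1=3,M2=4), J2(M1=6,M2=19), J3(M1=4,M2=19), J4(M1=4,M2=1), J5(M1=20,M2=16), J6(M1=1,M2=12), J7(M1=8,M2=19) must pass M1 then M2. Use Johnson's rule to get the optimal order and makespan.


Johnson's rule:
Group 1 (M1≤M2, sort by M1): ['J6', 'J1', 'J3', 'J2', 'J7']
Group 2 (M1>M2, sort desc M2): ['J5', 'J4']
Sequence: J6 → J1 → J3 → J2 → J7 → J5 → J4
Makespan calculation:
  J6: M1 done=1, M2 done=13
  J1: M1 done=4, M2 done=17
  J3: M1 done=8, M2 done=36
  J2: M1 done=14, M2 done=55
  J7: M1 done=22, M2 done=74
  J5: M1 done=42, M2 done=90
  J4: M1 done=46, M2 done=91
= Sequence: J6 → J1 → J3 → J2 → J7 → J5 → J4, Makespan: 91


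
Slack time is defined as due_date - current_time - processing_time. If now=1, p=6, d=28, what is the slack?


Slack = due - current_time - processing
= 28 - 1 - 6
= 21


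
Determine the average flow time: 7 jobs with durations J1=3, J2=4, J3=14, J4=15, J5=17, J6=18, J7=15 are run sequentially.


Completion times:
  J1: completes at 3
  J2: completes at 7
  J3: completes at 21
  J4: completes at 36
  J5: completes at 53
  J6: completes at 71
  J7: completes at 86
Sum = 277
Average = 277/7
= 39.57


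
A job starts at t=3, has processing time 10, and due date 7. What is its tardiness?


Completion = start + processing = 3 + 10 = 13
Tardiness = max(0, C - d) = max(0, 13 - 7)
= max(0, 6)
= 6


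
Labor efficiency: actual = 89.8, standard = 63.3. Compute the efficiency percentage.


Efficiency = (actual / standard) × 100
= (89.8 / 63.3) × 100
= 141.9%


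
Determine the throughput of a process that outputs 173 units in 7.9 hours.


Throughput = units / time
= 173 / 7.9
= 21.9 units/hour


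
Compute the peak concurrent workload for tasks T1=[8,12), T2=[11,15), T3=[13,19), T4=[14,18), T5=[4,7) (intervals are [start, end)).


Check each time point for overlaps:
  t=14: 3 tasks active (T2, T3, T4)
Max concurrent = 3


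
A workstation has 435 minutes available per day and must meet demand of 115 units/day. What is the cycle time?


Cycle time = available time / demand
= 435 / 115
= 3.78 min/unit


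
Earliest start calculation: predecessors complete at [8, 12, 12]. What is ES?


ES = max of all predecessor completion times
Predecessors: [8, 12, 12]
ES = max(8, 12, 12)
= 12


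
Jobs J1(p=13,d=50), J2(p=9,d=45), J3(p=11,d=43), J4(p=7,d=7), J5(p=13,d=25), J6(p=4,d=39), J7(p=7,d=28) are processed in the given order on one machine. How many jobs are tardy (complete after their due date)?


Completion vs due date:
  J1: C=13, d=50 → on time
  J2: C=22, d=45 → on time
  J3: C=33, d=43 → on time
  J4: C=40, d=7 → TARDY
  J5: C=53, d=25 → TARDY
  J6: C=57, d=39 → TARDY
  J7: C=64, d=28 → TARDY
Tardy jobs: J4, J5, J6, J7
Count = 4


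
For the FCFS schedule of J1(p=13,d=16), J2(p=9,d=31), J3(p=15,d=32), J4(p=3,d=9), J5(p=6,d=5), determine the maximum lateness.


Lateness per job (L = C - d):
  J1: C=13, d=16, L=-3
  J2: C=22, d=31, L=-9
  J3: C=37, d=32, L=5
  J4: C=40, d=9, L=31
  J5: C=46, d=5, L=41
Lmax = max(-3, -9, 5, 31, 41)
= 41


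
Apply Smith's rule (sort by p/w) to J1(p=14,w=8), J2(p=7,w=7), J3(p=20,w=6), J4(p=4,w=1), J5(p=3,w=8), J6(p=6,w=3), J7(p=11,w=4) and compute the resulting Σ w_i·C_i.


WSPT order (by p/w): J5 → J2 → J1 → J6 → J7 → J3 → J4
  J5: C=3, w·C=8×3=24
  J2: C=10, w·C=7×10=70
  J1: C=24, w·C=8×24=192
  J6: C=30, w·C=3×30=90
  J7: C=41, w·C=4×41=164
  J3: C=61, w·C=6×61=366
  J4: C=65, w·C=1×65=65
Σ w·C = 971
= 971


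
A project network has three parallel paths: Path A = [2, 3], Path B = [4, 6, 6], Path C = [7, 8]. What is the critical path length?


Path A: 2 + 3 = 5
Path B: 4 + 6 + 6 = 16
Path C: 7 + 8 = 15
Critical path = longest = max(5, 16, 15)
= 16 (Path B)


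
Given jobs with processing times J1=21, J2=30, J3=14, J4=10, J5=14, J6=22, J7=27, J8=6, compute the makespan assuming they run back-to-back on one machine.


Sequential makespan: sum all processing times
= 21 + 30 + 14 + 10 + 14 + 22 + 27 + 6
= 144 time units


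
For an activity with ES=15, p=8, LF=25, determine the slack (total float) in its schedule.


EF = ES + duration = 15 + 8 = 23
LS = LF - duration = 25 - 8 = 17
Total Float = LF - EF = 25 - 23
(or LS - ES = 17 - 15)
= 2


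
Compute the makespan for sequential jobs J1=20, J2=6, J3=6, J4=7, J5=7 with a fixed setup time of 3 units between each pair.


Makespan = Σ processing + (n-1) × setup
= (20 + 6 + 6 + 7 + 7) + (5-1)×3
= 46 + 12
= 58 time units


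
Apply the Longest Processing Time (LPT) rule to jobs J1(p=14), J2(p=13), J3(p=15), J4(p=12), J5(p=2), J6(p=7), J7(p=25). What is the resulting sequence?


LPT: sort by longest processing time first
  J7: p=25
  J3: p=15
  J1: p=14
  J2: p=13
  J4: p=12
  J6: p=7
  J5: p=2
Order: J7 → J3 → J1 → J2 → J4 → J6 → J5


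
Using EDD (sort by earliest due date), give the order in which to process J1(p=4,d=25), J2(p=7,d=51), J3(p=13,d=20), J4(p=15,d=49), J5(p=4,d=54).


EDD: sort by earliest due date
  J3: d=20, p=13
  J1: d=25, p=4
  J4: d=49, p=15
  J2: d=51, p=7
  J5: d=54, p=4
Order: J3 → J1 → J4 → J2 → J5


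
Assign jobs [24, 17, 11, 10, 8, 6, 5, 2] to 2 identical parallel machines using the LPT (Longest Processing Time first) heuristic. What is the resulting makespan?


Jobs (LPT sorted): [24, 17, 11, 10, 8, 6, 5, 2]
Machines: 2
  J=24 → Machine 1 (load: 0+24=24)
  J=17 → Machine 2 (load: 0+17=17)
  J=11 → Machine 2 (load: 17+11=28)
  J=10 → Machine 1 (load: 24+10=34)
  J=8 → Machine 2 (load: 28+8=36)
  J=6 → Machine 1 (load: 34+6=40)
  J=5 → Machine 2 (load: 36+5=41)
  J=2 → Machine 1 (load: 40+2=42)
Machine loads: [42, 41]
Makespan = max = 42 time units


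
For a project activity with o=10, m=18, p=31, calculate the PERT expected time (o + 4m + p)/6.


te = (o + 4m + p) / 6
= (10 + 4×18 + 31) / 6
= (10 + 72 + 31) / 6
= 113 / 6
= 18.83


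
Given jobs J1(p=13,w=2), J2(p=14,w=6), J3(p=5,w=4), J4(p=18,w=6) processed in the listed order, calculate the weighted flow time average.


Completion times:
  J1: C=13, w×C=2×13=26
  J2: C=27, w×C=6×27=162
  J3: C=32, w×C=4×32=128
  J4: C=50, w×C=6×50=300
Sum w×C = 616
Sum w = 18
Weighted avg = 616/18
= 34.22


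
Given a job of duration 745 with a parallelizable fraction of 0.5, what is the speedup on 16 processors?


Amdahl's law: T_p = T × ((1-p) + p/N)
= 745 × ((1-0.5) + 0.5/16)
= 745 × (0.50 + 0.0312)
= 745 × 0.5312
= 395.78
Speedup = 745/395.78
= 1.88×


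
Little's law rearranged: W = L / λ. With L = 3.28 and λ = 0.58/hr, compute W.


Little's law: L = λW → W = L / λ
= 3.28 / 0.58
= 5.66 hours


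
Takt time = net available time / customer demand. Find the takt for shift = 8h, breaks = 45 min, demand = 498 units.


Available = 8×60 - 45 = 435 min
Takt time = 435 / 498
= 0.87 min/unit


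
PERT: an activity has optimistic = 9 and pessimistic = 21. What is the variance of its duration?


σ² = ((p - o) / 6)² = (p - o)² / 36
= (21 - 9)² / 36
= 12² / 36
= 144 / 36
= 4.0000


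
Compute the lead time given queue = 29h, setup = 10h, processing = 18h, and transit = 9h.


Lead time = queue + setup + processing + transit
= 29 + 10 + 18 + 9
= 66 hours


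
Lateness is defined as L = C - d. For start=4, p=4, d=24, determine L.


Completion = 4 + 4 = 8
Lateness = C - d = 8 - 24
= -16


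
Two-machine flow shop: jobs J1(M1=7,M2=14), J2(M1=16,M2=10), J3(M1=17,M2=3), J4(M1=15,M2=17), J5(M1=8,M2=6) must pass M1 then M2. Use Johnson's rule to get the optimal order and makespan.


Johnson's rule:
Group 1 (M1≤M2, sort by M1): ['J1', 'J4']
Group 2 (M1>M2, sort desc M2): ['J2', 'J5', 'J3']
Sequence: J1 → J4 → J2 → J5 → J3
Makespan calculation:
  J1: M1 done=7, M2 done=21
  J4: M1 done=22, M2 done=39
  J2: M1 done=38, M2 done=49
  J5: M1 done=46, M2 done=55
  J3: M1 done=63, M2 done=66
= Sequence: J1 → J4 → J2 → J5 → J3, Makespan: 66


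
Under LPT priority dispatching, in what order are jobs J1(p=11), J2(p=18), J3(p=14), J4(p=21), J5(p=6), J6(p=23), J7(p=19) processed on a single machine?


LPT: sort by longest processing time first
  J6: p=23
  J4: p=21
  J7: p=19
  J2: p=18
  J3: p=14
  J1: p=11
  J5: p=6
Order: J6 → J4 → J7 → J2 → J3 → J1 → J5


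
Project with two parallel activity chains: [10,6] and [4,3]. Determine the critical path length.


Path A: 10 + 6 = 16
Path B: 4 + 3 = 7
Critical path = longest = max(16, 7)
= 16 (Path A)


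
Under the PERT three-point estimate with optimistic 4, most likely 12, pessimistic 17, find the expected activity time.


te = (o + 4m + p) / 6
= (4 + 4×12 + 17) / 6
= (4 + 48 + 17) / 6
= 69 / 6
= 11.50


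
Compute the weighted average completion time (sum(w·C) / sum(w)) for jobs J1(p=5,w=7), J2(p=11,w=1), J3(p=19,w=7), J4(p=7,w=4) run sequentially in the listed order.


Completion times:
  J1: C=5, w×C=7×5=35
  J2: C=16, w×C=1×16=16
  J3: C=35, w×C=7×35=245
  J4: C=42, w×C=4×42=168
Sum w×C = 464
Sum w = 19
Weighted avg = 464/19
= 24.42


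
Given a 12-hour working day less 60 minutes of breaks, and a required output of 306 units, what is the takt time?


Available = 12×60 - 60 = 660 min
Takt time = 660 / 306
= 2.16 min/unit


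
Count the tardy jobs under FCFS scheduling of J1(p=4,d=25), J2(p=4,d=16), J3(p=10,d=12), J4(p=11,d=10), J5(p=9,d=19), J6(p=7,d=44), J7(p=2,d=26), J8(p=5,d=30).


Completion vs due date:
  J1: C=4, d=25 → on time
  J2: C=8, d=16 → on time
  J3: C=18, d=12 → TARDY
  J4: C=29, d=10 → TARDY
  J5: C=38, d=19 → TARDY
  J6: C=45, d=44 → TARDY
  J7: C=47, d=26 → TARDY
  J8: C=52, d=30 → TARDY
Tardy jobs: J3, J4, J5, J6, J7, J8
Count = 6


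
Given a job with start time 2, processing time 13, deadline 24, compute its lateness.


Completion = 2 + 13 = 15
Lateness = C - d = 15 - 24
= -9


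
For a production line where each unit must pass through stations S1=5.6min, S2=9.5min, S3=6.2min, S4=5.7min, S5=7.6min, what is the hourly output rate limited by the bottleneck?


Bottleneck = longest station time
Station times: [5.6, 9.5, 6.2, 5.7, 7.6]
Max = 9.5 min
Rate = 60 / 9.5
= 6.32 units/hour (bottleneck: 9.5min)


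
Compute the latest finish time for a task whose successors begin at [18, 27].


LF = min of all successor start times
Successors start at: [18, 27]
LF = min(18, 27)
= 18


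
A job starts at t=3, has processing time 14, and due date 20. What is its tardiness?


Completion = start + processing = 3 + 14 = 17
Tardiness = max(0, C - d) = max(0, 17 - 20)
= max(0, -3)
= 0


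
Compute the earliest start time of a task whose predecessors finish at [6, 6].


ES = max of all predecessor completion times
Predecessors: [6, 6]
ES = max(6, 6)
= 6


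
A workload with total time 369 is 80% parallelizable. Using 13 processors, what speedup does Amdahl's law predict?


Amdahl's law: T_p = T × ((1-p) + p/N)
= 369 × ((1-0.8) + 0.8/13)
= 369 × (0.20 + 0.0615)
= 369 × 0.2615
= 96.51
Speedup = 369/96.51
= 3.82×


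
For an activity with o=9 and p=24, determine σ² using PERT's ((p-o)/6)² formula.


σ² = ((p - o) / 6)² = (p - o)² / 36
= (24 - 9)² / 36
= 15² / 36
= 225 / 36
= 6.2500


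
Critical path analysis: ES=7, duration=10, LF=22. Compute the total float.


EF = ES + duration = 7 + 10 = 17
LS = LF - duration = 22 - 10 = 12
Total Float = LF - EF = 22 - 17
(or LS - ES = 12 - 7)
= 5


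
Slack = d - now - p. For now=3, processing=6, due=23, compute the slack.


Slack = due - current_time - processing
= 23 - 3 - 6
= 14


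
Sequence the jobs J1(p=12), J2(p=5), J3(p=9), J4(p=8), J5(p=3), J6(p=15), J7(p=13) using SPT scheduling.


SPT: sort by shortest processing time
  J5: p=3
  J2: p=5
  J4: p=8
  J3: p=9
  J1: p=12
  J7: p=13
  J6: p=15
Order: J5 → J2 → J4 → J3 → J1 → J7 → J6


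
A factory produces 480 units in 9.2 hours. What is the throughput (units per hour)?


Throughput = units / time
= 480 / 9.2
= 52.2 units/hour


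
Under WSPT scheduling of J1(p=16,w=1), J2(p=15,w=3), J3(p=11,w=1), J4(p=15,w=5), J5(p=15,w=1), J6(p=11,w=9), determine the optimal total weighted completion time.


WSPT order (by p/w): J6 → J4 → J2 → J3 → J5 → J1
  J6: C=11, w·C=9×11=99
  J4: C=26, w·C=5×26=130
  J2: C=41, w·C=3×41=123
  J3: C=52, w·C=1×52=52
  J5: C=67, w·C=1×67=67
  J1: C=83, w·C=1×83=83
Σ w·C = 554
= 554


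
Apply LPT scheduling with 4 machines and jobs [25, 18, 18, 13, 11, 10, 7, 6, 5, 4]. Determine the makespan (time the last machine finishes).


Jobs (LPT sorted): [25, 18, 18, 13, 11, 10, 7, 6, 5, 4]
Machines: 4
  J=25 → Machine 1 (load: 0+25=25)
  J=18 → Machine 2 (load: 0+18=18)
  J=18 → Machine 3 (load: 0+18=18)
  J=13 → Machine 4 (load: 0+13=13)
  J=11 → Machine 4 (load: 13+11=24)
  J=10 → Machine 2 (load: 18+10=28)
  J=7 → Machine 3 (load: 18+7=25)
  J=6 → Machine 4 (load: 24+6=30)
  J=5 → Machine 1 (load: 25+5=30)
  J=4 → Machine 3 (load: 25+4=29)
Machine loads: [30, 28, 29, 30]
Makespan = max = 30 time units


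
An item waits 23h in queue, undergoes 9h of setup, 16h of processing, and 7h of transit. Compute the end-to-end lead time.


Lead time = queue + setup + processing + transit
= 23 + 9 + 16 + 7
= 55 hours


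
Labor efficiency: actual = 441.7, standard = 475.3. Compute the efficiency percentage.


Efficiency = (actual / standard) × 100
= (441.7 / 475.3) × 100
= 92.9%


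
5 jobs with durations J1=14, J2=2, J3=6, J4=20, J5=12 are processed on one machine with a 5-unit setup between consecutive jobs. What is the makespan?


Makespan = Σ processing + (n-1) × setup
= (14 + 2 + 6 + 20 + 12) + (5-1)×5
= 54 + 20
= 74 time units


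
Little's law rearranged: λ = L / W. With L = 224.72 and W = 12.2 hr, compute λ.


Little's law: L = λW → λ = L / W
= 224.72 / 12.2
= 18.42 per hour


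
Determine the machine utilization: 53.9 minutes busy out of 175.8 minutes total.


Utilization = busy / total × 100
= 53.9 / 175.8 × 100
= 30.7%


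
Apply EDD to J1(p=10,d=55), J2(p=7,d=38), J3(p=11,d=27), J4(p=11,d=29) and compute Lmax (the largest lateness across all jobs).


EDD order: J3 → J4 → J2 → J1
Completion and lateness:
  J3: C=11, d=27, L=11-27=-16
  J4: C=22, d=29, L=22-29=-7
  J2: C=29, d=38, L=29-38=-9
  J1: C=39, d=55, L=39-55=-16
Lmax = max(-16, -7, -9, -16)
= -7


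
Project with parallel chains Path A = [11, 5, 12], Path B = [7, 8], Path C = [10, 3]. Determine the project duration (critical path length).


Path A: 11 + 5 + 12 = 28
Path B: 7 + 8 = 15
Path C: 10 + 3 = 13
Critical path = longest = max(28, 15, 13)
= 28 (Path A)


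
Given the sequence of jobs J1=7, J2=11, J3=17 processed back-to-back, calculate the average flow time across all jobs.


Completion times:
  J1: completes at 7
  J2: completes at 18
  J3: completes at 35
Sum = 60
Average = 60/3
= 20.00


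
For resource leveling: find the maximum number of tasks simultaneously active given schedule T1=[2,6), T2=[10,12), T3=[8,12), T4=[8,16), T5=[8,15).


Check each time point for overlaps:
  t=10: 4 tasks active (T2, T3, T4, T5)
Max concurrent = 4


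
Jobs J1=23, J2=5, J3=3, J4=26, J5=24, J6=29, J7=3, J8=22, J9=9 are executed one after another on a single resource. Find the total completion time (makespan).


Sequential makespan: sum all processing times
= 23 + 5 + 3 + 26 + 24 + 29 + 3 + 22 + 9
= 144 time units


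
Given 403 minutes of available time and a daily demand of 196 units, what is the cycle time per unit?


Cycle time = available time / demand
= 403 / 196
= 2.06 min/unit


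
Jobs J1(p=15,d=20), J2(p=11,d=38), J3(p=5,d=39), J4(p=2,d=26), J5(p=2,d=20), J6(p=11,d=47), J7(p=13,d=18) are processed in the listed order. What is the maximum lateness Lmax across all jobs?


Lateness per job (L = C - d):
  J1: C=15, d=20, L=-5
  J2: C=26, d=38, L=-12
  J3: C=31, d=39, L=-8
  J4: C=33, d=26, L=7
  J5: C=35, d=20, L=15
  J6: C=46, d=47, L=-1
  J7: C=59, d=18, L=41
Lmax = max(-5, -12, -8, 7, 15, -1, 41)
= 41


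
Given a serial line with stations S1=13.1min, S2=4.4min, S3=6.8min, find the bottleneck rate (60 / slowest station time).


Bottleneck = longest station time
Station times: [13.1, 4.4, 6.8]
Max = 13.1 min
Rate = 60 / 13.1
= 4.58 units/hour (bottleneck: 13.1min)


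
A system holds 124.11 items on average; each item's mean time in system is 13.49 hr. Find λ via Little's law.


Little's law: L = λW → λ = L / W
= 124.11 / 13.49
= 9.20 per hour


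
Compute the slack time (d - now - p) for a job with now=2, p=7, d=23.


Slack = due - current_time - processing
= 23 - 2 - 7
= 14


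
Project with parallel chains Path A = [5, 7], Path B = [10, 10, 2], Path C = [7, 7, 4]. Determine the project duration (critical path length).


Path A: 5 + 7 = 12
Path B: 10 + 10 + 2 = 22
Path C: 7 + 7 + 4 = 18
Critical path = longest = max(12, 22, 18)
= 22 (Path B)


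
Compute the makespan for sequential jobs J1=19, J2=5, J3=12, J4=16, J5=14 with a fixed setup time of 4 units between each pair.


Makespan = Σ processing + (n-1) × setup
= (19 + 5 + 12 + 16 + 14) + (5-1)×4
= 66 + 16
= 82 time units


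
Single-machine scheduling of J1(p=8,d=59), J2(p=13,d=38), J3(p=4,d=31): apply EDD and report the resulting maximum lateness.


EDD order: J3 → J2 → J1
Completion and lateness:
  J3: C=4, d=31, L=4-31=-27
  J2: C=17, d=38, L=17-38=-21
  J1: C=25, d=59, L=25-59=-34
Lmax = max(-27, -21, -34)
= -21


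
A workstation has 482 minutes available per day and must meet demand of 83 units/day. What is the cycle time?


Cycle time = available time / demand
= 482 / 83
= 5.81 min/unit


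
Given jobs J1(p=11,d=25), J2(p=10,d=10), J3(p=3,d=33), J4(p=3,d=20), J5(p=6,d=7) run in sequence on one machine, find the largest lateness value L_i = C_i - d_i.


Lateness per job (L = C - d):
  J1: C=11, d=25, L=-14
  J2: C=21, d=10, L=11
  J3: C=24, d=33, L=-9
  J4: C=27, d=20, L=7
  J5: C=33, d=7, L=26
Lmax = max(-14, 11, -9, 7, 26)
= 26
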